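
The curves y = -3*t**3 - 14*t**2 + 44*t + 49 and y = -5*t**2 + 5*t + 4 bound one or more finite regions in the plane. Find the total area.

384

Set the curves equal: -3*t**3 - 14*t**2 + 44*t + 49 = -5*t**2 + 5*t + 4, so -3*t**3 - 9*t**2 + 39*t + 45 = 0, which factors as -3*(t - 3)*(t + 1)*(t + 5) = 0. The curves meet at t = -5, -1, 3.
On [-5, -1], y = -5*t**2 + 5*t + 4 is on top; that piece has area ∫[-5,-1] (-(-3*t**3 - 9*t**2 + 39*t + 45)) dt = 192.
On [-1, 3], y = -3*t**3 - 14*t**2 + 44*t + 49 is on top; that piece has area ∫[-1,3] (-3*t**3 - 9*t**2 + 39*t + 45) dt = 192.
Total enclosed area = 192 + 192 = 384.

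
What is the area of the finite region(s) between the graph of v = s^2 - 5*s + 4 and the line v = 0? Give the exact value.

The curve meets the s-axis where s^2 - 5*s + 4 = 0, i.e. (s - 4)*(s - 1) = 0, at s = 1, 4.
On [1, 4] the curve lies below the axis; ∫[1,4] (s^2 - 5*s + 4) ds = -9/2, giving area 9/2.

9/2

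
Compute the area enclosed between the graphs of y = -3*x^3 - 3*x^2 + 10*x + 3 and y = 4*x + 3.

Set the curves equal: -3*x^3 - 3*x^2 + 10*x + 3 = 4*x + 3, so -3*x^3 - 3*x^2 + 6*x = 0, which factors as -3*x*(x - 1)*(x + 2) = 0. The curves meet at x = -2, 0, 1.
On [-2, 0], y = 4*x + 3 is on top; that piece has area ∫[-2,0] (-(-3*x^3 - 3*x^2 + 6*x)) dx = 8.
On [0, 1], y = -3*x^3 - 3*x^2 + 10*x + 3 is on top; that piece has area ∫[0,1] (-3*x^3 - 3*x^2 + 6*x) dx = 5/4.
Total enclosed area = 8 + 5/4 = 37/4.

37/4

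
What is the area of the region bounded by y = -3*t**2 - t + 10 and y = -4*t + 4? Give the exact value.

27/2

Set the curves equal: -3*t**2 - t + 10 = -4*t + 4, so -3*t**2 + 3*t + 6 = 0, which factors as -3*(t - 2)*(t + 1) = 0. The curves meet at t = -1, 2.
On [-1, 2], y = -3*t**2 - t + 10 is on top; that piece has area ∫[-1,2] (-3*t**2 + 3*t + 6) dt = 27/2.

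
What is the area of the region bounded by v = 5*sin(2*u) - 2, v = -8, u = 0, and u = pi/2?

On [0, pi/2], (5*sin(2*u) - 2) - (-8) = 5*sin(2*u) + 6 is ≥ 0 throughout, so the area is a single integral of |5*sin(2*u) + 6|.
∫[0,pi/2] (5*sin(2*u) + 6) du = 5 + 3*pi.

5 + 3*pi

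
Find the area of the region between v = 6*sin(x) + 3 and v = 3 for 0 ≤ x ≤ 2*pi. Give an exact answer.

The difference (6*sin(x) + 3) - (3) = 6*sin(x) changes sign at x = pi inside [0, 2*pi], so split the integral there.
∫[0,pi] (6*sin(x)) dx = 12.
∫[pi,2*pi] (6*sin(x)) dx = -12; the area of that piece is 12.
Total area = 12 + 12 = 24.

24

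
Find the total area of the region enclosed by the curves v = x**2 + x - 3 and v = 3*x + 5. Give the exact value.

Set the curves equal: x**2 + x - 3 = 3*x + 5, so x**2 - 2*x - 8 = 0, which factors as (x - 4)*(x + 2) = 0. The curves meet at x = -2, 4.
On [-2, 4], v = 3*x + 5 is on top; that piece has area ∫[-2,4] (-(x**2 - 2*x - 8)) dx = 36.

36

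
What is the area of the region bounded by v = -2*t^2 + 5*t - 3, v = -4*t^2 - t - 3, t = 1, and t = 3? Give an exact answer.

On [1, 3], (-2*t^2 + 5*t - 3) - (-4*t^2 - t - 3) = 2*t^2 + 6*t is ≥ 0 throughout, so the area is a single integral of |2*t^2 + 6*t|.
∫[1,3] (2*t^2 + 6*t) dt = 124/3.

124/3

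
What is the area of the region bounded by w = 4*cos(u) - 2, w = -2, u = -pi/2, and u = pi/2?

8

On [-pi/2, pi/2], (4*cos(u) - 2) - (-2) = 4*cos(u) is ≥ 0 throughout, so the area is a single integral of |4*cos(u)|.
∫[-pi/2,pi/2] (4*cos(u)) du = 8.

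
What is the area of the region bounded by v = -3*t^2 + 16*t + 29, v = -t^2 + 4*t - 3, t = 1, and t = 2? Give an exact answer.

136/3

On [1, 2], (-3*t^2 + 16*t + 29) - (-t^2 + 4*t - 3) = -2*t^2 + 12*t + 32 is ≥ 0 throughout, so the area is a single integral of |-2*t^2 + 12*t + 32|.
∫[1,2] (-2*t^2 + 12*t + 32) dt = 136/3.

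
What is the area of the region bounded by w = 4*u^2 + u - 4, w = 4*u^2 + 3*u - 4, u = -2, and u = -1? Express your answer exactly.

On [-2, -1], (4*u^2 + u - 4) - (4*u^2 + 3*u - 4) = -2*u is ≥ 0 throughout, so the area is a single integral of |-2*u|.
∫[-2,-1] (-2*u) du = 3.

3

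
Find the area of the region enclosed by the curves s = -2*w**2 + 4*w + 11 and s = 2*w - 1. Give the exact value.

125/3

Both boundary curves give s as a function of w, so integrate with respect to w. Setting them equal: -2*w**2 + 2*w + 12 = 0, i.e. -2*(w - 3)*(w + 2) = 0, so they meet at w = -2, 3.
For w in [-2, 3], s = -2*w**2 + 4*w + 11 is on the right; area = ∫[-2,3] (-2*w**2 + 2*w + 12) dw = 125/3.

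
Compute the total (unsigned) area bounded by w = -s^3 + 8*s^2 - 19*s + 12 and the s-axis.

The curve meets the s-axis where -s^3 + 8*s^2 - 19*s + 12 = 0, i.e. -(s - 4)*(s - 3)*(s - 1) = 0, at s = 1, 3, 4.
On [1, 3] the curve lies below the axis; ∫[1,3] (-s^3 + 8*s^2 - 19*s + 12) ds = -8/3, giving area 8/3.
On [3, 4] the curve lies above the axis; ∫[3,4] (-s^3 + 8*s^2 - 19*s + 12) ds = 5/12, giving area 5/12.
Total area = 8/3 + 5/12 = 37/12.

37/12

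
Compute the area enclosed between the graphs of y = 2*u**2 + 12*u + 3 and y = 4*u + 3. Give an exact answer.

Set the curves equal: 2*u**2 + 12*u + 3 = 4*u + 3, so 2*u**2 + 8*u = 0, which factors as 2*u*(u + 4) = 0. The curves meet at u = -4, 0.
On [-4, 0], y = 4*u + 3 is on top; that piece has area ∫[-4,0] (-(2*u**2 + 8*u)) du = 64/3.

64/3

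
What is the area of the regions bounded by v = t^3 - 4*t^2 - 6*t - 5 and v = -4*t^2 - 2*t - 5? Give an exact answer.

Set the curves equal: t^3 - 4*t^2 - 6*t - 5 = -4*t^2 - 2*t - 5, so t^3 - 4*t = 0, which factors as t*(t - 2)*(t + 2) = 0. The curves meet at t = -2, 0, 2.
On [-2, 0], v = t^3 - 4*t^2 - 6*t - 5 is on top; that piece has area ∫[-2,0] (t^3 - 4*t) dt = 4.
On [0, 2], v = -4*t^2 - 2*t - 5 is on top; that piece has area ∫[0,2] (-(t^3 - 4*t)) dt = 4.
Total enclosed area = 4 + 4 = 8.

8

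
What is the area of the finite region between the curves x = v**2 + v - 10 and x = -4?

125/6

Both boundary curves give x as a function of v, so integrate with respect to v. Setting them equal: v**2 + v - 6 = 0, i.e. (v - 2)*(v + 3) = 0, so they meet at v = -3, 2.
For v in [-3, 2], x = v**2 + v - 10 is on the left; area = ∫[-3,2] (-(v**2 + v - 6)) dv = 125/6.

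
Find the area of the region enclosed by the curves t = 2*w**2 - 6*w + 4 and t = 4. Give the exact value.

9

Both boundary curves give t as a function of w, so integrate with respect to w. Setting them equal: 2*w**2 - 6*w = 0, i.e. 2*w*(w - 3) = 0, so they meet at w = 0, 3.
For w in [0, 3], t = 2*w**2 - 6*w + 4 is on the left; area = ∫[0,3] (-(2*w**2 - 6*w)) dw = 9.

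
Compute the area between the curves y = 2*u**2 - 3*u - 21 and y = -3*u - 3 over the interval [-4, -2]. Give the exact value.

12

The difference (2*u**2 - 3*u - 21) - (-3*u - 3) = 2*u**2 - 18 changes sign at u = -3 inside [-4, -2], so split the integral there.
∫[-4,-3] (2*u**2 - 18) du = 20/3.
∫[-3,-2] (2*u**2 - 18) du = -16/3; the area of that piece is 16/3.
Total area = 20/3 + 16/3 = 12.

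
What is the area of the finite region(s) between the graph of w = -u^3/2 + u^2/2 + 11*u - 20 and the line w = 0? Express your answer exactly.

The curve meets the u-axis where -u^3/2 + u^2/2 + 11*u - 20 = 0, i.e. -(u - 4)*(u - 2)*(u + 5)/2 = 0, at u = -5, 2, 4.
On [-5, 2] the curve lies below the axis; ∫[-5,2] (-u^3/2 + u^2/2 + 11*u - 20) du = -3773/24, giving area 3773/24.
On [2, 4] the curve lies above the axis; ∫[2,4] (-u^3/2 + u^2/2 + 11*u - 20) du = 16/3, giving area 16/3.
Total area = 3773/24 + 16/3 = 3901/24.

3901/24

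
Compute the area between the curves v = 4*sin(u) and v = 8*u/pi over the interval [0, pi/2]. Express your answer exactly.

4 - pi

On [0, pi/2], (4*sin(u)) - (8*u/pi) = -8*u/pi + 4*sin(u) is ≥ 0 throughout, so the area is a single integral of |-8*u/pi + 4*sin(u)|.
∫[0,pi/2] (-8*u/pi + 4*sin(u)) du = 4 - pi.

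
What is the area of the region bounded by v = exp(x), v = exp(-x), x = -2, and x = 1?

The difference (exp(x)) - (exp(-x)) = exp(x) - exp(-x) changes sign at x = 0 inside [-2, 1], so split the integral there.
∫[-2,0] (exp(x) - exp(-x)) dx = -exp(2) - exp(-2) + 2; the area of that piece is -2 + exp(-2) + exp(2).
∫[0,1] (exp(x) - exp(-x)) dx = -2 + exp(-1) + exp(1).
Total area = (-2 + exp(-2) + exp(2)) + (-2 + exp(-1) + exp(1)) = -4 + exp(-2) + exp(-1) + exp(1) + exp(2).

-4 + exp(-2) + exp(-1) + exp(1) + exp(2)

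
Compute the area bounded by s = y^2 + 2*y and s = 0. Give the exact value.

Both boundary curves give s as a function of y, so integrate with respect to y. Setting them equal: y^2 + 2*y = 0, i.e. y*(y + 2) = 0, so they meet at y = -2, 0.
For y in [-2, 0], s = y^2 + 2*y is on the left; area = ∫[-2,0] (-(y^2 + 2*y)) dy = 4/3.

4/3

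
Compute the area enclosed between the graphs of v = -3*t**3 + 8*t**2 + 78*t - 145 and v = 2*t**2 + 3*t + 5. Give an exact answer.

2459/2

Set the curves equal: -3*t**3 + 8*t**2 + 78*t - 145 = 2*t**2 + 3*t + 5, so -3*t**3 + 6*t**2 + 75*t - 150 = 0, which factors as -3*(t - 5)*(t - 2)*(t + 5) = 0. The curves meet at t = -5, 2, 5.
On [-5, 2], v = 2*t**2 + 3*t + 5 is on top; that piece has area ∫[-5,2] (-(-3*t**3 + 6*t**2 + 75*t - 150)) dt = 4459/4.
On [2, 5], v = -3*t**3 + 8*t**2 + 78*t - 145 is on top; that piece has area ∫[2,5] (-3*t**3 + 6*t**2 + 75*t - 150) dt = 459/4.
Total enclosed area = 4459/4 + 459/4 = 2459/2.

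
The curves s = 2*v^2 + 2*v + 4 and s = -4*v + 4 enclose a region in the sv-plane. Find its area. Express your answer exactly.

Both boundary curves give s as a function of v, so integrate with respect to v. Setting them equal: 2*v^2 + 6*v = 0, i.e. 2*v*(v + 3) = 0, so they meet at v = -3, 0.
For v in [-3, 0], s = 2*v^2 + 2*v + 4 is on the left; area = ∫[-3,0] (-(2*v^2 + 6*v)) dv = 9.

9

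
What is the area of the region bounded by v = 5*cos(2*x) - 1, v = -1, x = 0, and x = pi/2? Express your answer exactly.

5

The difference (5*cos(2*x) - 1) - (-1) = 5*cos(2*x) changes sign at x = pi/4 inside [0, pi/2], so split the integral there.
∫[0,pi/4] (5*cos(2*x)) dx = 5/2.
∫[pi/4,pi/2] (5*cos(2*x)) dx = -5/2; the area of that piece is 5/2.
Total area = 5/2 + 5/2 = 5.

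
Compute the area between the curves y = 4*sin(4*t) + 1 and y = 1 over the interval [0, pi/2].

4

The difference (4*sin(4*t) + 1) - (1) = 4*sin(4*t) changes sign at t = pi/4 inside [0, pi/2], so split the integral there.
∫[0,pi/4] (4*sin(4*t)) dt = 2.
∫[pi/4,pi/2] (4*sin(4*t)) dt = -2; the area of that piece is 2.
Total area = 2 + 2 = 4.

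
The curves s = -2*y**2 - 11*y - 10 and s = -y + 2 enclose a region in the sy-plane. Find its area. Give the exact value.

1/3

Both boundary curves give s as a function of y, so integrate with respect to y. Setting them equal: -2*y**2 - 10*y - 12 = 0, i.e. -2*(y + 2)*(y + 3) = 0, so they meet at y = -3, -2.
For y in [-3, -2], s = -2*y**2 - 11*y - 10 is on the right; area = ∫[-3,-2] (-2*y**2 - 10*y - 12) dy = 1/3.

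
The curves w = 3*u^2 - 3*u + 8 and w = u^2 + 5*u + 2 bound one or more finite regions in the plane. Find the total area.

8/3

Set the curves equal: 3*u^2 - 3*u + 8 = u^2 + 5*u + 2, so 2*u^2 - 8*u + 6 = 0, which factors as 2*(u - 3)*(u - 1) = 0. The curves meet at u = 1, 3.
On [1, 3], w = u^2 + 5*u + 2 is on top; that piece has area ∫[1,3] (-(2*u^2 - 8*u + 6)) du = 8/3.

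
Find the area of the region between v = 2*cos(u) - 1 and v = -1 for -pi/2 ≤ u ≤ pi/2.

On [-pi/2, pi/2], (2*cos(u) - 1) - (-1) = 2*cos(u) is ≥ 0 throughout, so the area is a single integral of |2*cos(u)|.
∫[-pi/2,pi/2] (2*cos(u)) du = 4.

4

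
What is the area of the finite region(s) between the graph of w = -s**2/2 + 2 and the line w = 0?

The curve meets the s-axis where -s**2/2 + 2 = 0, i.e. -(s - 2)*(s + 2)/2 = 0, at s = -2, 2.
On [-2, 2] the curve lies above the axis; ∫[-2,2] (-s**2/2 + 2) ds = 16/3, giving area 16/3.

16/3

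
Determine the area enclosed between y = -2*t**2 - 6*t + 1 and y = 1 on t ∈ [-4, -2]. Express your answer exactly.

6

The difference (-2*t**2 - 6*t + 1) - (1) = -2*t**2 - 6*t changes sign at t = -3 inside [-4, -2], so split the integral there.
∫[-4,-3] (-2*t**2 - 6*t) dt = -11/3; the area of that piece is 11/3.
∫[-3,-2] (-2*t**2 - 6*t) dt = 7/3.
Total area = 11/3 + 7/3 = 6.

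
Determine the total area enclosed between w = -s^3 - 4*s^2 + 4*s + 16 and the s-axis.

The curve meets the s-axis where -s^3 - 4*s^2 + 4*s + 16 = 0, i.e. -(s - 2)*(s + 2)*(s + 4) = 0, at s = -4, -2, 2.
On [-4, -2] the curve lies below the axis; ∫[-4,-2] (-s^3 - 4*s^2 + 4*s + 16) ds = -20/3, giving area 20/3.
On [-2, 2] the curve lies above the axis; ∫[-2,2] (-s^3 - 4*s^2 + 4*s + 16) ds = 128/3, giving area 128/3.
Total area = 20/3 + 128/3 = 148/3.

148/3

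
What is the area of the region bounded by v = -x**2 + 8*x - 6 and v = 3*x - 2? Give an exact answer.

Set the curves equal: -x**2 + 8*x - 6 = 3*x - 2, so -x**2 + 5*x - 4 = 0, which factors as -(x - 4)*(x - 1) = 0. The curves meet at x = 1, 4.
On [1, 4], v = -x**2 + 8*x - 6 is on top; that piece has area ∫[1,4] (-x**2 + 5*x - 4) dx = 9/2.

9/2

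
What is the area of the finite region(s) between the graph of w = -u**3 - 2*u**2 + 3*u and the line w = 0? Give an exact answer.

71/6

The curve meets the u-axis where -u**3 - 2*u**2 + 3*u = 0, i.e. -u*(u - 1)*(u + 3) = 0, at u = -3, 0, 1.
On [-3, 0] the curve lies below the axis; ∫[-3,0] (-u**3 - 2*u**2 + 3*u) du = -45/4, giving area 45/4.
On [0, 1] the curve lies above the axis; ∫[0,1] (-u**3 - 2*u**2 + 3*u) du = 7/12, giving area 7/12.
Total area = 45/4 + 7/12 = 71/6.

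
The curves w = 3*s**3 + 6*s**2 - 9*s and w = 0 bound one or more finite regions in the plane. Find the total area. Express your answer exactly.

71/2

Set the curves equal: 3*s**3 + 6*s**2 - 9*s = 0, so 3*s**3 + 6*s**2 - 9*s = 0, which factors as 3*s*(s - 1)*(s + 3) = 0. The curves meet at s = -3, 0, 1.
On [-3, 0], w = 3*s**3 + 6*s**2 - 9*s is on top; that piece has area ∫[-3,0] (3*s**3 + 6*s**2 - 9*s) ds = 135/4.
On [0, 1], w = 0 is on top; that piece has area ∫[0,1] (-(3*s**3 + 6*s**2 - 9*s)) ds = 7/4.
Total enclosed area = 135/4 + 7/4 = 71/2.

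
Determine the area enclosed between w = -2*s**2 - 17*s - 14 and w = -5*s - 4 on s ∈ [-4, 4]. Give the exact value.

604/3

The difference (-2*s**2 - 17*s - 14) - (-5*s - 4) = -2*s**2 - 12*s - 10 changes sign at s = -1 inside [-4, 4], so split the integral there.
∫[-4,-1] (-2*s**2 - 12*s - 10) ds = 18.
∫[-1,4] (-2*s**2 - 12*s - 10) ds = -550/3; the area of that piece is 550/3.
Total area = 18 + 550/3 = 604/3.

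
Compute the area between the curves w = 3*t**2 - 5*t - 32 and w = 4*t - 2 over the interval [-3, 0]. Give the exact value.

91/2

The difference (3*t**2 - 5*t - 32) - (4*t - 2) = 3*t**2 - 9*t - 30 changes sign at t = -2 inside [-3, 0], so split the integral there.
∫[-3,-2] (3*t**2 - 9*t - 30) dt = 23/2.
∫[-2,0] (3*t**2 - 9*t - 30) dt = -34; the area of that piece is 34.
Total area = 23/2 + 34 = 91/2.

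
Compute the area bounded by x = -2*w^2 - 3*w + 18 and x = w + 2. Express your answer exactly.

72

Both boundary curves give x as a function of w, so integrate with respect to w. Setting them equal: -2*w^2 - 4*w + 16 = 0, i.e. -2*(w - 2)*(w + 4) = 0, so they meet at w = -4, 2.
For w in [-4, 2], x = -2*w^2 - 3*w + 18 is on the right; area = ∫[-4,2] (-2*w^2 - 4*w + 16) dw = 72.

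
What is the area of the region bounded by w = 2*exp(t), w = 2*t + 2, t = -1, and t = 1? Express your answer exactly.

-4 - 2*exp(-1) + 2*exp(1)

On [-1, 1], (2*exp(t)) - (2*t + 2) = -2*t + 2*exp(t) - 2 is ≥ 0 throughout, so the area is a single integral of |-2*t + 2*exp(t) - 2|.
∫[-1,1] (-2*t + 2*exp(t) - 2) dt = -4 - 2*exp(-1) + 2*exp(1).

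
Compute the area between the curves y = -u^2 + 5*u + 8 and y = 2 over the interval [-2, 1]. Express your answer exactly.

91/6

The difference (-u^2 + 5*u + 8) - (2) = -u^2 + 5*u + 6 changes sign at u = -1 inside [-2, 1], so split the integral there.
∫[-2,-1] (-u^2 + 5*u + 6) du = -23/6; the area of that piece is 23/6.
∫[-1,1] (-u^2 + 5*u + 6) du = 34/3.
Total area = 23/6 + 34/3 = 91/6.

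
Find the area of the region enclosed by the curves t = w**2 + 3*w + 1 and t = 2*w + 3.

Both boundary curves give t as a function of w, so integrate with respect to w. Setting them equal: w**2 + w - 2 = 0, i.e. (w - 1)*(w + 2) = 0, so they meet at w = -2, 1.
For w in [-2, 1], t = w**2 + 3*w + 1 is on the left; area = ∫[-2,1] (-(w**2 + w - 2)) dw = 9/2.

9/2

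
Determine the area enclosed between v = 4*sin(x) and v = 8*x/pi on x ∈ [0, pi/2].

4 - pi

On [0, pi/2], (4*sin(x)) - (8*x/pi) = -8*x/pi + 4*sin(x) is ≥ 0 throughout, so the area is a single integral of |-8*x/pi + 4*sin(x)|.
∫[0,pi/2] (-8*x/pi + 4*sin(x)) dx = 4 - pi.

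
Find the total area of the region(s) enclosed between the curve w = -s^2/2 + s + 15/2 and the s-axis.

128/3

The curve meets the s-axis where -s^2/2 + s + 15/2 = 0, i.e. -(s - 5)*(s + 3)/2 = 0, at s = -3, 5.
On [-3, 5] the curve lies above the axis; ∫[-3,5] (-s^2/2 + s + 15/2) ds = 128/3, giving area 128/3.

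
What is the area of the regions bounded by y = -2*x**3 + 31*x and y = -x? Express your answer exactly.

Set the curves equal: -2*x**3 + 31*x = -x, so -2*x**3 + 32*x = 0, which factors as -2*x*(x - 4)*(x + 4) = 0. The curves meet at x = -4, 0, 4.
On [-4, 0], y = -x is on top; that piece has area ∫[-4,0] (-(-2*x**3 + 32*x)) dx = 128.
On [0, 4], y = -2*x**3 + 31*x is on top; that piece has area ∫[0,4] (-2*x**3 + 32*x) dx = 128.
Total enclosed area = 128 + 128 = 256.

256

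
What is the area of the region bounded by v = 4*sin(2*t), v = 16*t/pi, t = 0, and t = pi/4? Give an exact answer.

On [0, pi/4], (4*sin(2*t)) - (16*t/pi) = -16*t/pi + 4*sin(2*t) is ≥ 0 throughout, so the area is a single integral of |-16*t/pi + 4*sin(2*t)|.
∫[0,pi/4] (-16*t/pi + 4*sin(2*t)) dt = 2 - pi/2.

2 - pi/2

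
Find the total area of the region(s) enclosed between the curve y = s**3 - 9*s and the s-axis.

The curve meets the s-axis where s**3 - 9*s = 0, i.e. s*(s - 3)*(s + 3) = 0, at s = -3, 0, 3.
On [-3, 0] the curve lies above the axis; ∫[-3,0] (s**3 - 9*s) ds = 81/4, giving area 81/4.
On [0, 3] the curve lies below the axis; ∫[0,3] (s**3 - 9*s) ds = -81/4, giving area 81/4.
Total area = 81/4 + 81/4 = 81/2.

81/2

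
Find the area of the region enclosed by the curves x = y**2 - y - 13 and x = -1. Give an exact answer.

Both boundary curves give x as a function of y, so integrate with respect to y. Setting them equal: y**2 - y - 12 = 0, i.e. (y - 4)*(y + 3) = 0, so they meet at y = -3, 4.
For y in [-3, 4], x = y**2 - y - 13 is on the left; area = ∫[-3,4] (-(y**2 - y - 12)) dy = 343/6.

343/6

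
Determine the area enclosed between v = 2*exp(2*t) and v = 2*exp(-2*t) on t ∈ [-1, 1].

-4 + 2*exp(-2) + 2*exp(2)

The difference (2*exp(2*t)) - (2*exp(-2*t)) = 2*exp(2*t) - 2*exp(-2*t) changes sign at t = 0 inside [-1, 1], so split the integral there.
∫[-1,0] (2*exp(2*t) - 2*exp(-2*t)) dt = -exp(2) - exp(-2) + 2; the area of that piece is -2 + exp(-2) + exp(2).
∫[0,1] (2*exp(2*t) - 2*exp(-2*t)) dt = -2 + exp(-2) + exp(2).
Total area = (-2 + exp(-2) + exp(2)) + (-2 + exp(-2) + exp(2)) = -4 + 2*exp(-2) + 2*exp(2).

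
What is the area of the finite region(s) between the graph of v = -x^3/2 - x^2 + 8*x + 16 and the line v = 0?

The curve meets the x-axis where -x^3/2 - x^2 + 8*x + 16 = 0, i.e. -(x - 4)*(x + 2)*(x + 4)/2 = 0, at x = -4, -2, 4.
On [-4, -2] the curve lies below the axis; ∫[-4,-2] (-x^3/2 - x^2 + 8*x + 16) dx = -14/3, giving area 14/3.
On [-2, 4] the curve lies above the axis; ∫[-2,4] (-x^3/2 - x^2 + 8*x + 16) dx = 90, giving area 90.
Total area = 14/3 + 90 = 284/3.

284/3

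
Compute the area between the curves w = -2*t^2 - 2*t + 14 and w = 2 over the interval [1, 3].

10

The difference (-2*t^2 - 2*t + 14) - (2) = -2*t^2 - 2*t + 12 changes sign at t = 2 inside [1, 3], so split the integral there.
∫[1,2] (-2*t^2 - 2*t + 12) dt = 13/3.
∫[2,3] (-2*t^2 - 2*t + 12) dt = -17/3; the area of that piece is 17/3.
Total area = 13/3 + 17/3 = 10.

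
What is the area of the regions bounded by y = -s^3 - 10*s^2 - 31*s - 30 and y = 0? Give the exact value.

37/12

Set the curves equal: -s^3 - 10*s^2 - 31*s - 30 = 0, so -s^3 - 10*s^2 - 31*s - 30 = 0, which factors as -(s + 2)*(s + 3)*(s + 5) = 0. The curves meet at s = -5, -3, -2.
On [-5, -3], y = 0 is on top; that piece has area ∫[-5,-3] (-(-s^3 - 10*s^2 - 31*s - 30)) ds = 8/3.
On [-3, -2], y = -s^3 - 10*s^2 - 31*s - 30 is on top; that piece has area ∫[-3,-2] (-s^3 - 10*s^2 - 31*s - 30) ds = 5/12.
Total enclosed area = 8/3 + 5/12 = 37/12.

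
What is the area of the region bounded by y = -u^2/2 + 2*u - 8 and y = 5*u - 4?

2/3

Set the curves equal: -u^2/2 + 2*u - 8 = 5*u - 4, so -u^2/2 - 3*u - 4 = 0, which factors as -(u + 2)*(u + 4)/2 = 0. The curves meet at u = -4, -2.
On [-4, -2], y = -u^2/2 + 2*u - 8 is on top; that piece has area ∫[-4,-2] (-u^2/2 - 3*u - 4) du = 2/3.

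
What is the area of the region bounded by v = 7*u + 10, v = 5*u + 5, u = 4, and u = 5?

14

On [4, 5], (7*u + 10) - (5*u + 5) = 2*u + 5 is ≥ 0 throughout, so the area is a single integral of |2*u + 5|.
∫[4,5] (2*u + 5) du = 14.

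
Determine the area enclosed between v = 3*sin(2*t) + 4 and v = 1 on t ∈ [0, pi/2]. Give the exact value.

On [0, pi/2], (3*sin(2*t) + 4) - (1) = 3*sin(2*t) + 3 is ≥ 0 throughout, so the area is a single integral of |3*sin(2*t) + 3|.
∫[0,pi/2] (3*sin(2*t) + 3) dt = 3 + 3*pi/2.

3 + 3*pi/2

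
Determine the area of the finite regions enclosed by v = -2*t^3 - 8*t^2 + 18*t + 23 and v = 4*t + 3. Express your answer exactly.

937/6

Set the curves equal: -2*t^3 - 8*t^2 + 18*t + 23 = 4*t + 3, so -2*t^3 - 8*t^2 + 14*t + 20 = 0, which factors as -2*(t - 2)*(t + 1)*(t + 5) = 0. The curves meet at t = -5, -1, 2.
On [-5, -1], v = 4*t + 3 is on top; that piece has area ∫[-5,-1] (-(-2*t^3 - 8*t^2 + 14*t + 20)) dt = 320/3.
On [-1, 2], v = -2*t^3 - 8*t^2 + 18*t + 23 is on top; that piece has area ∫[-1,2] (-2*t^3 - 8*t^2 + 14*t + 20) dt = 99/2.
Total enclosed area = 320/3 + 99/2 = 937/6.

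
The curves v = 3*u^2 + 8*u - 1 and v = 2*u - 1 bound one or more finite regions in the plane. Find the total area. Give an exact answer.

Set the curves equal: 3*u^2 + 8*u - 1 = 2*u - 1, so 3*u^2 + 6*u = 0, which factors as 3*u*(u + 2) = 0. The curves meet at u = -2, 0.
On [-2, 0], v = 2*u - 1 is on top; that piece has area ∫[-2,0] (-(3*u^2 + 6*u)) du = 4.

4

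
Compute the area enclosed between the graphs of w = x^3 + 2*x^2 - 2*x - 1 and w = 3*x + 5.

Set the curves equal: x^3 + 2*x^2 - 2*x - 1 = 3*x + 5, so x^3 + 2*x^2 - 5*x - 6 = 0, which factors as (x - 2)*(x + 1)*(x + 3) = 0. The curves meet at x = -3, -1, 2.
On [-3, -1], w = x^3 + 2*x^2 - 2*x - 1 is on top; that piece has area ∫[-3,-1] (x^3 + 2*x^2 - 5*x - 6) dx = 16/3.
On [-1, 2], w = 3*x + 5 is on top; that piece has area ∫[-1,2] (-(x^3 + 2*x^2 - 5*x - 6)) dx = 63/4.
Total enclosed area = 16/3 + 63/4 = 253/12.

253/12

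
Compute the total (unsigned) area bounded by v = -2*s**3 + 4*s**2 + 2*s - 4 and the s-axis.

37/6

The curve meets the s-axis where -2*s**3 + 4*s**2 + 2*s - 4 = 0, i.e. -2*(s - 2)*(s - 1)*(s + 1) = 0, at s = -1, 1, 2.
On [-1, 1] the curve lies below the axis; ∫[-1,1] (-2*s**3 + 4*s**2 + 2*s - 4) ds = -16/3, giving area 16/3.
On [1, 2] the curve lies above the axis; ∫[1,2] (-2*s**3 + 4*s**2 + 2*s - 4) ds = 5/6, giving area 5/6.
Total area = 16/3 + 5/6 = 37/6.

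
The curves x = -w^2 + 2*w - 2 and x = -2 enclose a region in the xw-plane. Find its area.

Both boundary curves give x as a function of w, so integrate with respect to w. Setting them equal: -w^2 + 2*w = 0, i.e. -w*(w - 2) = 0, so they meet at w = 0, 2.
For w in [0, 2], x = -w^2 + 2*w - 2 is on the right; area = ∫[0,2] (-w^2 + 2*w) dw = 4/3.

4/3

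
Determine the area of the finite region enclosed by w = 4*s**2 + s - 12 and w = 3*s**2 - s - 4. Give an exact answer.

36

Set the curves equal: 4*s**2 + s - 12 = 3*s**2 - s - 4, so s**2 + 2*s - 8 = 0, which factors as (s - 2)*(s + 4) = 0. The curves meet at s = -4, 2.
On [-4, 2], w = 3*s**2 - s - 4 is on top; that piece has area ∫[-4,2] (-(s**2 + 2*s - 8)) ds = 36.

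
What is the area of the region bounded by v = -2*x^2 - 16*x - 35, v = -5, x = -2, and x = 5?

On [-2, 5], (-2*x^2 - 16*x - 35) - (-5) = -2*x^2 - 16*x - 30 is ≤ 0 throughout, so the area is a single integral of |-2*x^2 - 16*x - 30|.
∫[-2,5] (-2*x^2 - 16*x - 30) dx = -1400/3; the area of that piece is 1400/3.

1400/3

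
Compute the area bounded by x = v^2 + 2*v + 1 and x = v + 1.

Both boundary curves give x as a function of v, so integrate with respect to v. Setting them equal: v^2 + v = 0, i.e. v*(v + 1) = 0, so they meet at v = -1, 0.
For v in [-1, 0], x = v^2 + 2*v + 1 is on the left; area = ∫[-1,0] (-(v^2 + v)) dv = 1/6.

1/6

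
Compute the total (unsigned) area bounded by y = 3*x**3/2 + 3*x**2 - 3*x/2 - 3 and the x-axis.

37/8

The curve meets the x-axis where 3*x**3/2 + 3*x**2 - 3*x/2 - 3 = 0, i.e. 3*(x - 1)*(x + 1)*(x + 2)/2 = 0, at x = -2, -1, 1.
On [-2, -1] the curve lies above the axis; ∫[-2,-1] (3*x**3/2 + 3*x**2 - 3*x/2 - 3) dx = 5/8, giving area 5/8.
On [-1, 1] the curve lies below the axis; ∫[-1,1] (3*x**3/2 + 3*x**2 - 3*x/2 - 3) dx = -4, giving area 4.
Total area = 5/8 + 4 = 37/8.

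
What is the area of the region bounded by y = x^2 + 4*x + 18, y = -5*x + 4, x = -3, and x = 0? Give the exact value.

The difference (x^2 + 4*x + 18) - (-5*x + 4) = x^2 + 9*x + 14 changes sign at x = -2 inside [-3, 0], so split the integral there.
∫[-3,-2] (x^2 + 9*x + 14) dx = -13/6; the area of that piece is 13/6.
∫[-2,0] (x^2 + 9*x + 14) dx = 38/3.
Total area = 13/6 + 38/3 = 89/6.

89/6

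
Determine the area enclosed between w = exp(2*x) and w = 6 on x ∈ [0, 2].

-35/2 + 6*log(6) + exp(4)/2

The difference (exp(2*x)) - (6) = exp(2*x) - 6 changes sign at x = log(6)/2 inside [0, 2], so split the integral there.
∫[0,log(6)/2] (exp(2*x) - 6) dx = 5/2 - log(216); the area of that piece is -5/2 + log(216).
∫[log(6)/2,2] (exp(2*x) - 6) dx = -15 + 3*log(6) + exp(4)/2.
Total area = (-5/2 + log(216)) + (-15 + 3*log(6) + exp(4)/2) = -35/2 + 6*log(6) + exp(4)/2.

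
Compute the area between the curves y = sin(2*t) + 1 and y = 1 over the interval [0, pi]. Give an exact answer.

2

The difference (sin(2*t) + 1) - (1) = sin(2*t) changes sign at t = pi/2 inside [0, pi], so split the integral there.
∫[0,pi/2] (sin(2*t)) dt = 1.
∫[pi/2,pi] (sin(2*t)) dt = -1; the area of that piece is 1.
Total area = 1 + 1 = 2.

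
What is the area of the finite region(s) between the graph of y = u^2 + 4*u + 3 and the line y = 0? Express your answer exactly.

The curve meets the u-axis where u^2 + 4*u + 3 = 0, i.e. (u + 1)*(u + 3) = 0, at u = -3, -1.
On [-3, -1] the curve lies below the axis; ∫[-3,-1] (u^2 + 4*u + 3) du = -4/3, giving area 4/3.

4/3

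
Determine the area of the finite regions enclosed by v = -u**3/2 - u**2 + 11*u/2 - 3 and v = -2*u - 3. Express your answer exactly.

863/12

Set the curves equal: -u**3/2 - u**2 + 11*u/2 - 3 = -2*u - 3, so -u**3/2 - u**2 + 15*u/2 = 0, which factors as -u*(u - 3)*(u + 5)/2 = 0. The curves meet at u = -5, 0, 3.
On [-5, 0], v = -2*u - 3 is on top; that piece has area ∫[-5,0] (-(-u**3/2 - u**2 + 15*u/2)) du = 1375/24.
On [0, 3], v = -u**3/2 - u**2 + 11*u/2 - 3 is on top; that piece has area ∫[0,3] (-u**3/2 - u**2 + 15*u/2) du = 117/8.
Total enclosed area = 1375/24 + 117/8 = 863/12.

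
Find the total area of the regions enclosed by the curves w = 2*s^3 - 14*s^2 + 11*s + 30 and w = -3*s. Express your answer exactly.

Set the curves equal: 2*s^3 - 14*s^2 + 11*s + 30 = -3*s, so 2*s^3 - 14*s^2 + 14*s + 30 = 0, which factors as 2*(s - 5)*(s - 3)*(s + 1) = 0. The curves meet at s = -1, 3, 5.
On [-1, 3], w = 2*s^3 - 14*s^2 + 11*s + 30 is on top; that piece has area ∫[-1,3] (2*s^3 - 14*s^2 + 14*s + 30) ds = 256/3.
On [3, 5], w = -3*s is on top; that piece has area ∫[3,5] (-(2*s^3 - 14*s^2 + 14*s + 30)) ds = 40/3.
Total enclosed area = 256/3 + 40/3 = 296/3.

296/3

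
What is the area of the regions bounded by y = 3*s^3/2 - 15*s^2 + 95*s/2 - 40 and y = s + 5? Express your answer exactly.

Set the curves equal: 3*s^3/2 - 15*s^2 + 95*s/2 - 40 = s + 5, so 3*s^3/2 - 15*s^2 + 93*s/2 - 45 = 0, which factors as 3*(s - 5)*(s - 3)*(s - 2)/2 = 0. The curves meet at s = 2, 3, 5.
On [2, 3], y = 3*s^3/2 - 15*s^2 + 95*s/2 - 40 is on top; that piece has area ∫[2,3] (3*s^3/2 - 15*s^2 + 93*s/2 - 45) ds = 5/8.
On [3, 5], y = s + 5 is on top; that piece has area ∫[3,5] (-(3*s^3/2 - 15*s^2 + 93*s/2 - 45)) ds = 4.
Total enclosed area = 5/8 + 4 = 37/8.

37/8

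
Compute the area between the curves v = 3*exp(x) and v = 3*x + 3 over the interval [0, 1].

On [0, 1], (3*exp(x)) - (3*x + 3) = -3*x + 3*exp(x) - 3 is ≥ 0 throughout, so the area is a single integral of |-3*x + 3*exp(x) - 3|.
∫[0,1] (-3*x + 3*exp(x) - 3) dx = -15/2 + 3*exp(1).

-15/2 + 3*exp(1)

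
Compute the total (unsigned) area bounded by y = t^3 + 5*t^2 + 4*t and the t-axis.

71/6

The curve meets the t-axis where t^3 + 5*t^2 + 4*t = 0, i.e. t*(t + 1)*(t + 4) = 0, at t = -4, -1, 0.
On [-4, -1] the curve lies above the axis; ∫[-4,-1] (t^3 + 5*t^2 + 4*t) dt = 45/4, giving area 45/4.
On [-1, 0] the curve lies below the axis; ∫[-1,0] (t^3 + 5*t^2 + 4*t) dt = -7/12, giving area 7/12.
Total area = 45/4 + 7/12 = 71/6.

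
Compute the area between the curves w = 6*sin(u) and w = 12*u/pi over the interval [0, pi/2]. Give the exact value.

6 - 3*pi/2

On [0, pi/2], (6*sin(u)) - (12*u/pi) = -12*u/pi + 6*sin(u) is ≥ 0 throughout, so the area is a single integral of |-12*u/pi + 6*sin(u)|.
∫[0,pi/2] (-12*u/pi + 6*sin(u)) du = 6 - 3*pi/2.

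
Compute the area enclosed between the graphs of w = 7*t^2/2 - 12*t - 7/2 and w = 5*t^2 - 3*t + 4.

Set the curves equal: 7*t^2/2 - 12*t - 7/2 = 5*t^2 - 3*t + 4, so -3*t^2/2 - 9*t - 15/2 = 0, which factors as -3*(t + 1)*(t + 5)/2 = 0. The curves meet at t = -5, -1.
On [-5, -1], w = 7*t^2/2 - 12*t - 7/2 is on top; that piece has area ∫[-5,-1] (-3*t^2/2 - 9*t - 15/2) dt = 16.

16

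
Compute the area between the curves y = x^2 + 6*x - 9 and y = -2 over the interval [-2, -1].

On [-2, -1], (x^2 + 6*x - 9) - (-2) = x^2 + 6*x - 7 is ≤ 0 throughout, so the area is a single integral of |x^2 + 6*x - 7|.
∫[-2,-1] (x^2 + 6*x - 7) dx = -41/3; the area of that piece is 41/3.

41/3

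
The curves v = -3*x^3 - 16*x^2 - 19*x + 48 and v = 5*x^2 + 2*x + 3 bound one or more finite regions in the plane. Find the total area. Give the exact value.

Set the curves equal: -3*x^3 - 16*x^2 - 19*x + 48 = 5*x^2 + 2*x + 3, so -3*x^3 - 21*x^2 - 21*x + 45 = 0, which factors as -3*(x - 1)*(x + 3)*(x + 5) = 0. The curves meet at x = -5, -3, 1.
On [-5, -3], v = 5*x^2 + 2*x + 3 is on top; that piece has area ∫[-5,-3] (-(-3*x^3 - 21*x^2 - 21*x + 45)) dx = 20.
On [-3, 1], v = -3*x^3 - 16*x^2 - 19*x + 48 is on top; that piece has area ∫[-3,1] (-3*x^3 - 21*x^2 - 21*x + 45) dx = 128.
Total enclosed area = 20 + 128 = 148.

148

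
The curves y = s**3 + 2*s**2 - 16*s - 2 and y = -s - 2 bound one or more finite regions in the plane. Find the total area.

Set the curves equal: s**3 + 2*s**2 - 16*s - 2 = -s - 2, so s**3 + 2*s**2 - 15*s = 0, which factors as s*(s - 3)*(s + 5) = 0. The curves meet at s = -5, 0, 3.
On [-5, 0], y = s**3 + 2*s**2 - 16*s - 2 is on top; that piece has area ∫[-5,0] (s**3 + 2*s**2 - 15*s) ds = 1375/12.
On [0, 3], y = -s - 2 is on top; that piece has area ∫[0,3] (-(s**3 + 2*s**2 - 15*s)) ds = 117/4.
Total enclosed area = 1375/12 + 117/4 = 863/6.

863/6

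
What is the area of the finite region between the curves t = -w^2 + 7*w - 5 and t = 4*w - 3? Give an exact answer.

1/6

Both boundary curves give t as a function of w, so integrate with respect to w. Setting them equal: -w^2 + 3*w - 2 = 0, i.e. -(w - 2)*(w - 1) = 0, so they meet at w = 1, 2.
For w in [1, 2], t = -w^2 + 7*w - 5 is on the right; area = ∫[1,2] (-w^2 + 3*w - 2) dw = 1/6.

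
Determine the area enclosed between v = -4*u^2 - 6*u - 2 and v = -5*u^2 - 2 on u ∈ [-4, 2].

236/3

The difference (-4*u^2 - 6*u - 2) - (-5*u^2 - 2) = u^2 - 6*u changes sign at u = 0 inside [-4, 2], so split the integral there.
∫[-4,0] (u^2 - 6*u) du = 208/3.
∫[0,2] (u^2 - 6*u) du = -28/3; the area of that piece is 28/3.
Total area = 208/3 + 28/3 = 236/3.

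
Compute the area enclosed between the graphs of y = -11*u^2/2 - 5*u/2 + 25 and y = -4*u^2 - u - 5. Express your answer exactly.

Set the curves equal: -11*u^2/2 - 5*u/2 + 25 = -4*u^2 - u - 5, so -3*u^2/2 - 3*u/2 + 30 = 0, which factors as -3*(u - 4)*(u + 5)/2 = 0. The curves meet at u = -5, 4.
On [-5, 4], y = -11*u^2/2 - 5*u/2 + 25 is on top; that piece has area ∫[-5,4] (-3*u^2/2 - 3*u/2 + 30) du = 729/4.

729/4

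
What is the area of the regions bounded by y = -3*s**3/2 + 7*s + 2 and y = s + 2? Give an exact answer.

Set the curves equal: -3*s**3/2 + 7*s + 2 = s + 2, so -3*s**3/2 + 6*s = 0, which factors as -3*s*(s - 2)*(s + 2)/2 = 0. The curves meet at s = -2, 0, 2.
On [-2, 0], y = s + 2 is on top; that piece has area ∫[-2,0] (-(-3*s**3/2 + 6*s)) ds = 6.
On [0, 2], y = -3*s**3/2 + 7*s + 2 is on top; that piece has area ∫[0,2] (-3*s**3/2 + 6*s) ds = 6.
Total enclosed area = 6 + 6 = 12.

12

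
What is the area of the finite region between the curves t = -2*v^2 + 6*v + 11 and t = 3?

125/3

Both boundary curves give t as a function of v, so integrate with respect to v. Setting them equal: -2*v^2 + 6*v + 8 = 0, i.e. -2*(v - 4)*(v + 1) = 0, so they meet at v = -1, 4.
For v in [-1, 4], t = -2*v^2 + 6*v + 11 is on the right; area = ∫[-1,4] (-2*v^2 + 6*v + 8) dv = 125/3.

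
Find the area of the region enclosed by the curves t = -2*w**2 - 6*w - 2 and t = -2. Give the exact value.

Both boundary curves give t as a function of w, so integrate with respect to w. Setting them equal: -2*w**2 - 6*w = 0, i.e. -2*w*(w + 3) = 0, so they meet at w = -3, 0.
For w in [-3, 0], t = -2*w**2 - 6*w - 2 is on the right; area = ∫[-3,0] (-2*w**2 - 6*w) dw = 9.

9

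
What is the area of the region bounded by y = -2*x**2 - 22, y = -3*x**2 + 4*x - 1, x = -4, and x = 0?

124/3

The difference (-2*x**2 - 22) - (-3*x**2 + 4*x - 1) = x**2 - 4*x - 21 changes sign at x = -3 inside [-4, 0], so split the integral there.
∫[-4,-3] (x**2 - 4*x - 21) dx = 16/3.
∫[-3,0] (x**2 - 4*x - 21) dx = -36; the area of that piece is 36.
Total area = 16/3 + 36 = 124/3.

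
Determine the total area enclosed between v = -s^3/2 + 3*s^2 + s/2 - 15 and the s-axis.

The curve meets the s-axis where -s^3/2 + 3*s^2 + s/2 - 15 = 0, i.e. -(s - 5)*(s - 3)*(s + 2)/2 = 0, at s = -2, 3, 5.
On [-2, 3] the curve lies below the axis; ∫[-2,3] (-s^3/2 + 3*s^2 + s/2 - 15) ds = -375/8, giving area 375/8.
On [3, 5] the curve lies above the axis; ∫[3,5] (-s^3/2 + 3*s^2 + s/2 - 15) ds = 4, giving area 4.
Total area = 375/8 + 4 = 407/8.

407/8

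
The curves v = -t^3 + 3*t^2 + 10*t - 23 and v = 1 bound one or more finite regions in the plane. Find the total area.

Set the curves equal: -t^3 + 3*t^2 + 10*t - 23 = 1, so -t^3 + 3*t^2 + 10*t - 24 = 0, which factors as -(t - 4)*(t - 2)*(t + 3) = 0. The curves meet at t = -3, 2, 4.
On [-3, 2], v = 1 is on top; that piece has area ∫[-3,2] (-(-t^3 + 3*t^2 + 10*t - 24)) dt = 375/4.
On [2, 4], v = -t^3 + 3*t^2 + 10*t - 23 is on top; that piece has area ∫[2,4] (-t^3 + 3*t^2 + 10*t - 24) dt = 8.
Total enclosed area = 375/4 + 8 = 407/4.

407/4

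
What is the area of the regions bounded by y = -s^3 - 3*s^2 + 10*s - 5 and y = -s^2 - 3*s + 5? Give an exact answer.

Set the curves equal: -s^3 - 3*s^2 + 10*s - 5 = -s^2 - 3*s + 5, so -s^3 - 2*s^2 + 13*s - 10 = 0, which factors as -(s - 2)*(s - 1)*(s + 5) = 0. The curves meet at s = -5, 1, 2.
On [-5, 1], y = -s^2 - 3*s + 5 is on top; that piece has area ∫[-5,1] (-(-s^3 - 2*s^2 + 13*s - 10)) ds = 144.
On [1, 2], y = -s^3 - 3*s^2 + 10*s - 5 is on top; that piece has area ∫[1,2] (-s^3 - 2*s^2 + 13*s - 10) ds = 13/12.
Total enclosed area = 144 + 13/12 = 1741/12.

1741/12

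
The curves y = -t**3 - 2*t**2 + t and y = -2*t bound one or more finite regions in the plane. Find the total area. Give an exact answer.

71/6

Set the curves equal: -t**3 - 2*t**2 + t = -2*t, so -t**3 - 2*t**2 + 3*t = 0, which factors as -t*(t - 1)*(t + 3) = 0. The curves meet at t = -3, 0, 1.
On [-3, 0], y = -2*t is on top; that piece has area ∫[-3,0] (-(-t**3 - 2*t**2 + 3*t)) dt = 45/4.
On [0, 1], y = -t**3 - 2*t**2 + t is on top; that piece has area ∫[0,1] (-t**3 - 2*t**2 + 3*t) dt = 7/12.
Total enclosed area = 45/4 + 7/12 = 71/6.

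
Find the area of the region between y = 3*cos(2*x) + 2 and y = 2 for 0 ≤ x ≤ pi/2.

3

The difference (3*cos(2*x) + 2) - (2) = 3*cos(2*x) changes sign at x = pi/4 inside [0, pi/2], so split the integral there.
∫[0,pi/4] (3*cos(2*x)) dx = 3/2.
∫[pi/4,pi/2] (3*cos(2*x)) dx = -3/2; the area of that piece is 3/2.
Total area = 3/2 + 3/2 = 3.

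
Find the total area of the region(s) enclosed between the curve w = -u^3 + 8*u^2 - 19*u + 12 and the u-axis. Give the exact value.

The curve meets the u-axis where -u^3 + 8*u^2 - 19*u + 12 = 0, i.e. -(u - 4)*(u - 3)*(u - 1) = 0, at u = 1, 3, 4.
On [1, 3] the curve lies below the axis; ∫[1,3] (-u^3 + 8*u^2 - 19*u + 12) du = -8/3, giving area 8/3.
On [3, 4] the curve lies above the axis; ∫[3,4] (-u^3 + 8*u^2 - 19*u + 12) du = 5/12, giving area 5/12.
Total area = 8/3 + 5/12 = 37/12.

37/12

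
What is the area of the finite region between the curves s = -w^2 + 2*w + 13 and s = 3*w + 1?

Both boundary curves give s as a function of w, so integrate with respect to w. Setting them equal: -w^2 - w + 12 = 0, i.e. -(w - 3)*(w + 4) = 0, so they meet at w = -4, 3.
For w in [-4, 3], s = -w^2 + 2*w + 13 is on the right; area = ∫[-4,3] (-w^2 - w + 12) dw = 343/6.

343/6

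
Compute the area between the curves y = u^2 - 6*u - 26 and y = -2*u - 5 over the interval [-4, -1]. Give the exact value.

The difference (u^2 - 6*u - 26) - (-2*u - 5) = u^2 - 4*u - 21 changes sign at u = -3 inside [-4, -1], so split the integral there.
∫[-4,-3] (u^2 - 4*u - 21) du = 16/3.
∫[-3,-1] (u^2 - 4*u - 21) du = -52/3; the area of that piece is 52/3.
Total area = 16/3 + 52/3 = 68/3.

68/3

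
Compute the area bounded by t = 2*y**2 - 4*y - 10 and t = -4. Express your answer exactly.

Both boundary curves give t as a function of y, so integrate with respect to y. Setting them equal: 2*y**2 - 4*y - 6 = 0, i.e. 2*(y - 3)*(y + 1) = 0, so they meet at y = -1, 3.
For y in [-1, 3], t = 2*y**2 - 4*y - 10 is on the left; area = ∫[-1,3] (-(2*y**2 - 4*y - 6)) dy = 64/3.

64/3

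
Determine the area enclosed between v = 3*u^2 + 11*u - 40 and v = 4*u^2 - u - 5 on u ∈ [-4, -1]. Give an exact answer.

On [-4, -1], (3*u^2 + 11*u - 40) - (4*u^2 - u - 5) = -u^2 + 12*u - 35 is ≤ 0 throughout, so the area is a single integral of |-u^2 + 12*u - 35|.
∫[-4,-1] (-u^2 + 12*u - 35) du = -216; the area of that piece is 216.

216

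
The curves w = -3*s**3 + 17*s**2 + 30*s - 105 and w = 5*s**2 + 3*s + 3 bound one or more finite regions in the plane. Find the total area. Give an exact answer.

Set the curves equal: -3*s**3 + 17*s**2 + 30*s - 105 = 5*s**2 + 3*s + 3, so -3*s**3 + 12*s**2 + 27*s - 108 = 0, which factors as -3*(s - 4)*(s - 3)*(s + 3) = 0. The curves meet at s = -3, 3, 4.
On [-3, 3], w = 5*s**2 + 3*s + 3 is on top; that piece has area ∫[-3,3] (-(-3*s**3 + 12*s**2 + 27*s - 108)) ds = 432.
On [3, 4], w = -3*s**3 + 17*s**2 + 30*s - 105 is on top; that piece has area ∫[3,4] (-3*s**3 + 12*s**2 + 27*s - 108) ds = 13/4.
Total enclosed area = 432 + 13/4 = 1741/4.

1741/4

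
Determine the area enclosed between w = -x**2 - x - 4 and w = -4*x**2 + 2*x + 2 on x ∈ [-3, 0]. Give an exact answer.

The difference (-x**2 - x - 4) - (-4*x**2 + 2*x + 2) = 3*x**2 - 3*x - 6 changes sign at x = -1 inside [-3, 0], so split the integral there.
∫[-3,-1] (3*x**2 - 3*x - 6) dx = 26.
∫[-1,0] (3*x**2 - 3*x - 6) dx = -7/2; the area of that piece is 7/2.
Total area = 26 + 7/2 = 59/2.

59/2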